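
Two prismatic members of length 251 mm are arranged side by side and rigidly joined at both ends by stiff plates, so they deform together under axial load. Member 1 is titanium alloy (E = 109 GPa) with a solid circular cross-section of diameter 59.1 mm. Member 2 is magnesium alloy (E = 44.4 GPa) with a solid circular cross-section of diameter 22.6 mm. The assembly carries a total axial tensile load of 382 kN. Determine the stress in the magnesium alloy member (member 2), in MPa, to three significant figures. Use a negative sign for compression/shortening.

53.5 MPa

A_1 = 2743 mm².
A_2 = 401.1 mm².
Equal strain + equilibrium ⇒ each member carries load in proportion to AE: A₁E₁ = 299000000 N, A₂E₂ = 17810000 N, ΣAE = 316800000 N.
σ₂ = P·E₂/ΣAE = 382000·44400/316800000 = 53.53 MPa.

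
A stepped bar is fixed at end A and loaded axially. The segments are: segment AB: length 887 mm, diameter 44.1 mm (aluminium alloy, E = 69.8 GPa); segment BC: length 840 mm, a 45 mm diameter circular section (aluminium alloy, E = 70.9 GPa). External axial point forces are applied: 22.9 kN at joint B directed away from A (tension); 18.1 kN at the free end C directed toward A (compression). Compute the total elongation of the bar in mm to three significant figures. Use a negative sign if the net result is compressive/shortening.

Internal axial forces (sectioning from the free end, tension +): N_BC = -18.1 kN, N_AB = 4.8 kN.
A_AB = 1527 mm².
A_BC = 1590 mm².
δ_AB = 4800·887/(1527·69800) = 0.03993 mm
δ_BC = -18100·840/(1590·70900) = -0.1348 mm
δ = Σδ_i = -0.0949 mm.

-0.0949 mm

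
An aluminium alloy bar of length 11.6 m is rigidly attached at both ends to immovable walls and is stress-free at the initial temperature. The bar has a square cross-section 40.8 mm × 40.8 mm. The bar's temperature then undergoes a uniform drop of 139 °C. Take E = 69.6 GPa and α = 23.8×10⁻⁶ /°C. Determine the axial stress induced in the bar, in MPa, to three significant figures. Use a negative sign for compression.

Free thermal expansion αLΔT = 23.8e-6 · 11600 · -139 = -38.38 mm.
The walls impose strain ε = −(-38.38)/11600 = 3.3082e-03; σ = Eε = 69600 · 3.3082e-03 = 230.3 MPa.

230 MPa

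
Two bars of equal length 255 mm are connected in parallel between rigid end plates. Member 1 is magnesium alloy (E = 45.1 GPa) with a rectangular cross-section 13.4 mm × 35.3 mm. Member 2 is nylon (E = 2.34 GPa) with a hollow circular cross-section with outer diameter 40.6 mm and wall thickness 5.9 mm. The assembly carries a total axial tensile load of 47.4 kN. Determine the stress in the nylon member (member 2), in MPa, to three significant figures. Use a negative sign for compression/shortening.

4.86 MPa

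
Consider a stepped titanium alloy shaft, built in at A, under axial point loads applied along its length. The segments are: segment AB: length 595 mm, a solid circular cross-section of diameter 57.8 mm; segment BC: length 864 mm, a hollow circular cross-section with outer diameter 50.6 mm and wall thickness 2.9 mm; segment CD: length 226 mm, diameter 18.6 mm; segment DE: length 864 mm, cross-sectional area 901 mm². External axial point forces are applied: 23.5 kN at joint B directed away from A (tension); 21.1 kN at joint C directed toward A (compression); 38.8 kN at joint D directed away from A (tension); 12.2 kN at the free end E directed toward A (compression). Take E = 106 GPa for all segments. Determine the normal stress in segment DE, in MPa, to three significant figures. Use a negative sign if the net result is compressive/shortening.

Internal axial forces (sectioning from the free end, tension +): N_DE = -12.2 kN, N_CD = 26.6 kN, N_BC = 5.5 kN, N_AB = 29 kN.
σ_DE = N_DE/A_DE = -12200/901 = -13.54 MPa.

-13.5 MPa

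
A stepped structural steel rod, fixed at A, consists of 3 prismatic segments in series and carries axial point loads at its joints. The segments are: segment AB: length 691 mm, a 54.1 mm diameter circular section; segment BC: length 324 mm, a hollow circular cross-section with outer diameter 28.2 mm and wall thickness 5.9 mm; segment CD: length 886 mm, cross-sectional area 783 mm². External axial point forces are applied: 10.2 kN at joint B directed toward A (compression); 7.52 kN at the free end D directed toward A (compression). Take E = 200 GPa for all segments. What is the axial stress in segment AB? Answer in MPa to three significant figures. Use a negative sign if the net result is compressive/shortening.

Internal axial forces (sectioning from the free end, tension +): N_CD = -7.52 kN, N_BC = -7.52 kN, N_AB = -17.72 kN.
A_AB = 2299 mm².
σ_AB = N_AB/A_AB = -17720/2299 = -7.709 MPa.

-7.71 MPa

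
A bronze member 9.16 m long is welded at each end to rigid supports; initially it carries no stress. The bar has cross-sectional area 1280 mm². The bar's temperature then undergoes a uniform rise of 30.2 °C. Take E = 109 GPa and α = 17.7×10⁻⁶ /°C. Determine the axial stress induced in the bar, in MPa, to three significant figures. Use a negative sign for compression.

Free thermal expansion αLΔT = 17.7e-6 · 9160 · 30.2 = 4.896 mm.
The walls impose strain ε = −(4.896)/9160 = -5.3454e-04; σ = Eε = 109000 · -5.3454e-04 = -58.26 MPa.

-58.3 MPa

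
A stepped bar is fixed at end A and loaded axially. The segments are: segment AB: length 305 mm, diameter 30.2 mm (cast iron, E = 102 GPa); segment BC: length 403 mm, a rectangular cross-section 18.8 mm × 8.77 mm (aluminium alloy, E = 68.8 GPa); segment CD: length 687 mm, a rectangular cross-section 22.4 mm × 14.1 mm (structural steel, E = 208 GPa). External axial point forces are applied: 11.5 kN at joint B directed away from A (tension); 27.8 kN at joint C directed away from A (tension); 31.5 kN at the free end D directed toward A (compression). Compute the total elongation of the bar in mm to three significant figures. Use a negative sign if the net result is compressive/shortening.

Internal axial forces (sectioning from the free end, tension +): N_CD = -31.5 kN, N_BC = -3.7 kN, N_AB = 7.8 kN.
A_AB = 716.3 mm².
A_BC = 164.9 mm².
A_CD = 315.8 mm².
δ_AB = 7800·305/(716.3·102000) = 0.03256 mm
δ_BC = -3700·403/(164.9·68800) = -0.1315 mm
δ_CD = -31500·687/(315.8·208000) = -0.3294 mm
δ = Σδ_i = -0.4283 mm.

-0.428 mm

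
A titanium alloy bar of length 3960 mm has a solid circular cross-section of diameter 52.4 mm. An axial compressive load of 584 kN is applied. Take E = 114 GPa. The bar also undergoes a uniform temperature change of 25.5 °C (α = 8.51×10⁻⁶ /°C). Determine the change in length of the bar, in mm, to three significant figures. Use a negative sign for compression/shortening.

-8.55 mm

A = 2157 mm².
δ_mech = NL/(AE) = -584000·3960/(2157·114000) = -9.407 mm.
δ_thermal = αLΔT = 8.51e-6·3960·25.5 = 0.8593 mm.
δ = δ_mech + δ_thermal = -8.548 mm.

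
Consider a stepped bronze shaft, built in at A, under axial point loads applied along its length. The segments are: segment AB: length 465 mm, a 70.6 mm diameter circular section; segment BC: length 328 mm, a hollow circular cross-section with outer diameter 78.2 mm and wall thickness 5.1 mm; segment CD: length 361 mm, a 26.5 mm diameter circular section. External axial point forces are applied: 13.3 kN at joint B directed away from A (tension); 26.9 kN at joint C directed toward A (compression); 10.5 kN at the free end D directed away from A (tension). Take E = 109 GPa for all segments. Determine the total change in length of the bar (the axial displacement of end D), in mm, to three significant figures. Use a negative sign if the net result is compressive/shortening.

Internal axial forces (sectioning from the free end, tension +): N_CD = 10.5 kN, N_BC = -16.4 kN, N_AB = -3.1 kN.
A_AB = 3915 mm².
A_BC = 1171 mm².
A_CD = 551.5 mm².
δ_AB = -3100·465/(3915·109000) = -0.003378 mm
δ_BC = -16400·328/(1171·109000) = -0.04214 mm
δ_CD = 10500·361/(551.5·109000) = 0.06305 mm
δ = Σδ_i = 0.01754 mm.

0.0175 mm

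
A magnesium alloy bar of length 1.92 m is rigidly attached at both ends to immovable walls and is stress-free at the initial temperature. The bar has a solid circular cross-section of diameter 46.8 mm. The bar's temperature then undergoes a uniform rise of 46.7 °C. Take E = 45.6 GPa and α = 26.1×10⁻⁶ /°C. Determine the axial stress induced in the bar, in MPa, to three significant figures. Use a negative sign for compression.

-55.6 MPa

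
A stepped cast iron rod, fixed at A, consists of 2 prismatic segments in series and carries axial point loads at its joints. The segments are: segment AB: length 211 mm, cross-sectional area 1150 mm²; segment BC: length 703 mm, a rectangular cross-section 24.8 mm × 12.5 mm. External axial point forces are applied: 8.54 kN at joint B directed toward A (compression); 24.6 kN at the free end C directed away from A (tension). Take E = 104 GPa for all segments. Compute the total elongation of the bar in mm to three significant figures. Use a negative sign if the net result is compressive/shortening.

0.565 mm

Internal axial forces (sectioning from the free end, tension +): N_BC = 24.6 kN, N_AB = 16.06 kN.
A_BC = 310 mm².
δ_AB = 16060·211/(1150·104000) = 0.02833 mm
δ_BC = 24600·703/(310·104000) = 0.5364 mm
δ = Σδ_i = 0.5647 mm.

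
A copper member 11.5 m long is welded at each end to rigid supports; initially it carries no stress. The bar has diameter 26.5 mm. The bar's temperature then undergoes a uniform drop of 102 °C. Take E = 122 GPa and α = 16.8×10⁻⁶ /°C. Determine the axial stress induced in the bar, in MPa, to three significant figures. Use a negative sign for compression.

209 MPa

Free thermal expansion αLΔT = 16.8e-6 · 11500 · -102 = -19.71 mm.
The walls impose strain ε = −(-19.71)/11500 = 1.7136e-03; σ = Eε = 122000 · 1.7136e-03 = 209.1 MPa.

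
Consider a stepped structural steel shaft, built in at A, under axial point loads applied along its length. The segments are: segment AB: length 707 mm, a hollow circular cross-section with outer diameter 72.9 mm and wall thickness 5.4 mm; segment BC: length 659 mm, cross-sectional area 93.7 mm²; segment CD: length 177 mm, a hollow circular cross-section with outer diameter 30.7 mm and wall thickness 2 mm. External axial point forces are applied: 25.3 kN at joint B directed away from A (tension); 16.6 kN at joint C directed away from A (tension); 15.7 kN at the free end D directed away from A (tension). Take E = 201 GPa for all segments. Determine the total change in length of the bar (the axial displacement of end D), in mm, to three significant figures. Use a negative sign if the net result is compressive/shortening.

Internal axial forces (sectioning from the free end, tension +): N_CD = 15.7 kN, N_BC = 32.3 kN, N_AB = 57.6 kN.
A_AB = 1145 mm².
A_CD = 180.3 mm².
δ_AB = 57600·707/(1145·201000) = 0.1769 mm
δ_BC = 32300·659/(93.7·201000) = 1.13 mm
δ_CD = 15700·177/(180.3·201000) = 0.07667 mm
δ = Σδ_i = 1.384 mm.

1.38 mm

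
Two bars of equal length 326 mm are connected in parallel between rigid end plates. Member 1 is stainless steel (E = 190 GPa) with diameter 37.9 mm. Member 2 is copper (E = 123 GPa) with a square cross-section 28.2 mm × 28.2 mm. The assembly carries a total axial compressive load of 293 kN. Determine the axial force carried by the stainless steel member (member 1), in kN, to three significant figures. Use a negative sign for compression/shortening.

A_1 = 1128 mm².
A_2 = 795.2 mm².
Equal strain + equilibrium ⇒ each member carries load in proportion to AE: A₁E₁ = 214300000 N, A₂E₂ = 97810000 N, ΣAE = 312200000 N.
F₁ = P·A₁E₁/ΣAE = -293000·214300000/312200000 = -201200 N.

-201 kN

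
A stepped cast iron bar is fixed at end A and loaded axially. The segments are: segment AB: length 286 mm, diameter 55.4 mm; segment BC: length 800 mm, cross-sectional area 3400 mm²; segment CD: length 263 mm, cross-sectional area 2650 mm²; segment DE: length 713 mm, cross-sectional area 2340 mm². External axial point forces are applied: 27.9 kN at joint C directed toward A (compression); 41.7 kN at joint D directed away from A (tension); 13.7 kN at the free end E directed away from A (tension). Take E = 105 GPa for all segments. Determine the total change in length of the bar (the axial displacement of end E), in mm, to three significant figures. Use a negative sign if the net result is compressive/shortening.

0.185 mm

Internal axial forces (sectioning from the free end, tension +): N_DE = 13.7 kN, N_CD = 55.4 kN, N_BC = 27.5 kN, N_AB = 27.5 kN.
A_AB = 2411 mm².
δ_AB = 27500·286/(2411·105000) = 0.03107 mm
δ_BC = 27500·800/(3400·105000) = 0.06162 mm
δ_CD = 55400·263/(2650·105000) = 0.05236 mm
δ_DE = 13700·713/(2340·105000) = 0.03976 mm
δ = Σδ_i = 0.1848 mm.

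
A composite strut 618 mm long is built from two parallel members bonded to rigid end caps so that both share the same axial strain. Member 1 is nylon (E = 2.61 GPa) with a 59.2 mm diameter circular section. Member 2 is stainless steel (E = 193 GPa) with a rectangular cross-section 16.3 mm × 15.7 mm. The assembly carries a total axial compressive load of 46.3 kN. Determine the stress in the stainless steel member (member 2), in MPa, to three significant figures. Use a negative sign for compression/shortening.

A_1 = 2753 mm².
A_2 = 255.9 mm².
Equal strain + equilibrium ⇒ each member carries load in proportion to AE: A₁E₁ = 7184000 N, A₂E₂ = 49390000 N, ΣAE = 56570000 N.
σ₂ = P·E₂/ΣAE = -46300·193000/56570000 = -157.9 MPa.

-158 MPa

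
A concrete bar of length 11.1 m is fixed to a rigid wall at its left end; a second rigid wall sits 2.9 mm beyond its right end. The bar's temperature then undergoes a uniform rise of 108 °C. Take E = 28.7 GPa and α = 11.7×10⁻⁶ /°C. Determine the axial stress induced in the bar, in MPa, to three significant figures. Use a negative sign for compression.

-28.8 MPa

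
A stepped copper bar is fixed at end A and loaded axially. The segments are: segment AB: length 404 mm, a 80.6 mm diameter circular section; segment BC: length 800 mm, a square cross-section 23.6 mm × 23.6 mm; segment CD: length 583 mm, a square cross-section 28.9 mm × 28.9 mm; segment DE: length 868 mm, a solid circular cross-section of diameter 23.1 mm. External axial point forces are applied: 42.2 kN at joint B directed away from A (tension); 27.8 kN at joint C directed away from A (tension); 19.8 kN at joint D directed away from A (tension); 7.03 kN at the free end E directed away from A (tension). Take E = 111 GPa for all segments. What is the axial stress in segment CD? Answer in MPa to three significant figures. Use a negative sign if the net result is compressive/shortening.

32.1 MPa

Internal axial forces (sectioning from the free end, tension +): N_DE = 7.03 kN, N_CD = 26.83 kN, N_BC = 54.63 kN, N_AB = 96.83 kN.
A_CD = 835.2 mm².
σ_CD = N_CD/A_CD = 26830/835.2 = 32.12 MPa.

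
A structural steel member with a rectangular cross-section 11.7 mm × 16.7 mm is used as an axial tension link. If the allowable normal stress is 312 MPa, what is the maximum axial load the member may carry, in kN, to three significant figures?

61.0 kN

A = 195.4 mm².
P_max = σ_allow · A = 312 · 195.4 = 60960 N = 60.96 kN.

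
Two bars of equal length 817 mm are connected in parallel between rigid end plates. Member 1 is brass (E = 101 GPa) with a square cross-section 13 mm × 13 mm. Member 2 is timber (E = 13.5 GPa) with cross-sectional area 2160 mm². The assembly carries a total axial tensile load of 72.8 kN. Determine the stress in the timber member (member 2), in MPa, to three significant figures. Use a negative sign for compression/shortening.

21.3 MPa

A_1 = 169 mm².
Equal strain + equilibrium ⇒ each member carries load in proportion to AE: A₁E₁ = 17070000 N, A₂E₂ = 29160000 N, ΣAE = 46230000 N.
σ₂ = P·E₂/ΣAE = 72800·13500/46230000 = 21.26 MPa.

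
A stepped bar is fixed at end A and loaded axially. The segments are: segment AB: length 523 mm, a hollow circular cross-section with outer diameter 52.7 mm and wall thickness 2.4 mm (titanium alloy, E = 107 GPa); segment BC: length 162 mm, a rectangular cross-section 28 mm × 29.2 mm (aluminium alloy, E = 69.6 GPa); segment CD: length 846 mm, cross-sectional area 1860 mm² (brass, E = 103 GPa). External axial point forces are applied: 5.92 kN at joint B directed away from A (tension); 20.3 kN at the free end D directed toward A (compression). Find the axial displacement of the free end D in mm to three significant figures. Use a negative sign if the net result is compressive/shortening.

-0.333 mm

Internal axial forces (sectioning from the free end, tension +): N_CD = -20.3 kN, N_BC = -20.3 kN, N_AB = -14.38 kN.
A_AB = 379.3 mm².
A_BC = 817.6 mm².
δ_AB = -14380·523/(379.3·107000) = -0.1853 mm
δ_BC = -20300·162/(817.6·69600) = -0.05779 mm
δ_CD = -20300·846/(1860·103000) = -0.08964 mm
δ = Σδ_i = -0.3328 mm.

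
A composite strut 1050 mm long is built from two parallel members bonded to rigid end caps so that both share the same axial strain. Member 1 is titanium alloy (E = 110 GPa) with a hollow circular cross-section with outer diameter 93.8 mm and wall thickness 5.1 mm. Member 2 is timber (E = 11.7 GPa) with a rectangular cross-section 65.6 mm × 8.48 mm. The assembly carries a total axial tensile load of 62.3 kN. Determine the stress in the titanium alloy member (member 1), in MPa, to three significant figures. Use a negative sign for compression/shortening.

42.1 MPa

A_1 = 1421 mm².
A_2 = 556.3 mm².
Equal strain + equilibrium ⇒ each member carries load in proportion to AE: A₁E₁ = 156300000 N, A₂E₂ = 6509000 N, ΣAE = 162800000 N.
σ₁ = P·E₁/ΣAE = 62300·110000/162800000 = 42.09 MPa.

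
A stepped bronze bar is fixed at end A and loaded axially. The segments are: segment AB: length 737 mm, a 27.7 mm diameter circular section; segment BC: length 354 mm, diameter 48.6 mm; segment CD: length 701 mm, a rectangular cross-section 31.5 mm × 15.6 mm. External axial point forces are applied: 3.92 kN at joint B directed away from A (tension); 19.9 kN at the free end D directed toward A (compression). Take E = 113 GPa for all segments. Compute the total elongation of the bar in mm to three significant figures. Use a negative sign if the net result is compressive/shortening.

Internal axial forces (sectioning from the free end, tension +): N_CD = -19.9 kN, N_BC = -19.9 kN, N_AB = -15.98 kN.
A_AB = 602.6 mm².
A_BC = 1855 mm².
A_CD = 491.4 mm².
δ_AB = -15980·737/(602.6·113000) = -0.1729 mm
δ_BC = -19900·354/(1855·113000) = -0.03361 mm
δ_CD = -19900·701/(491.4·113000) = -0.2512 mm
δ = Σδ_i = -0.4578 mm.

-0.458 mm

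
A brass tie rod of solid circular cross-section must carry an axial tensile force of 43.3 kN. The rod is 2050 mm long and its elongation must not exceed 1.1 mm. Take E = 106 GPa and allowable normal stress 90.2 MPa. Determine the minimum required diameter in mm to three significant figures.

31.1 mm

Required area A ≥ P/σ_allow = 43300/90.2 = 480 mm².
For a solid circular section, d ≥ √(4A/π) = 24.72 mm.
Elongation limit: A ≥ PL/(Eδ_allow) = 43300·2050/(106000·1.1) = 761.3 mm² ⇒ d ≥ 31.13 mm.
The elongation limit governs.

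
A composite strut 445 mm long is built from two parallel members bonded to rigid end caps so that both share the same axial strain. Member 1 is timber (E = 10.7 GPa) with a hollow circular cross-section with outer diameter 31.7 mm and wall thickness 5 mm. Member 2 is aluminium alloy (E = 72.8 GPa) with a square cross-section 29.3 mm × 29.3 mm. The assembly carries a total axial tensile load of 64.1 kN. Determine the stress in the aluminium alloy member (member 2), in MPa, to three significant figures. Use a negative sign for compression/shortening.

69.7 MPa

A_1 = 419.4 mm².
A_2 = 858.5 mm².
Equal strain + equilibrium ⇒ each member carries load in proportion to AE: A₁E₁ = 4488000 N, A₂E₂ = 62500000 N, ΣAE = 66990000 N.
σ₂ = P·E₂/ΣAE = 64100·72800/66990000 = 69.66 MPa.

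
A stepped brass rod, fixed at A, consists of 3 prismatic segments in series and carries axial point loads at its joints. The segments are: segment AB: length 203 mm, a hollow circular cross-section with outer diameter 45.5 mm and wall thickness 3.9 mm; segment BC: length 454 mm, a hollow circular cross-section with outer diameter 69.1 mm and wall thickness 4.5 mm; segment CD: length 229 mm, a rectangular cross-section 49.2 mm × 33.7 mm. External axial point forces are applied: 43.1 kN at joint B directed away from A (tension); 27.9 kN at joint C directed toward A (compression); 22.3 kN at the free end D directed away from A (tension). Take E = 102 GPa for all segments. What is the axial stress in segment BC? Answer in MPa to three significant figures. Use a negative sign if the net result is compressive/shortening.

Internal axial forces (sectioning from the free end, tension +): N_CD = 22.3 kN, N_BC = -5.6 kN, N_AB = 37.5 kN.
A_BC = 913.3 mm².
σ_BC = N_BC/A_BC = -5600/913.3 = -6.132 MPa.

-6.13 MPa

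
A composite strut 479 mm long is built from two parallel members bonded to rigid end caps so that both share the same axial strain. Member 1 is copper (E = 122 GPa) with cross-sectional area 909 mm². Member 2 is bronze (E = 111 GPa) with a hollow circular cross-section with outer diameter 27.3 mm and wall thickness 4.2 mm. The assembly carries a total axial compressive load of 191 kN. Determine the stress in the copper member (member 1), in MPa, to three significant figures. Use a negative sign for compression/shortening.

-161 MPa

A_2 = 304.8 mm².
Equal strain + equilibrium ⇒ each member carries load in proportion to AE: A₁E₁ = 110900000 N, A₂E₂ = 33830000 N, ΣAE = 144700000 N.
σ₁ = P·E₁/ΣAE = -191000·122000/144700000 = -161 MPa.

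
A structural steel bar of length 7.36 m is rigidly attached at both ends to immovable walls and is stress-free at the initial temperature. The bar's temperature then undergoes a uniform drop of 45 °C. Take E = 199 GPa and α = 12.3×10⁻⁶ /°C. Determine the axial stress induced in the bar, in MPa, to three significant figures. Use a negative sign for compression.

Free thermal expansion αLΔT = 12.3e-6 · 7360 · -45 = -4.074 mm.
The walls impose strain ε = −(-4.074)/7360 = 5.5350e-04; σ = Eε = 199000 · 5.5350e-04 = 110.1 MPa.

110 MPa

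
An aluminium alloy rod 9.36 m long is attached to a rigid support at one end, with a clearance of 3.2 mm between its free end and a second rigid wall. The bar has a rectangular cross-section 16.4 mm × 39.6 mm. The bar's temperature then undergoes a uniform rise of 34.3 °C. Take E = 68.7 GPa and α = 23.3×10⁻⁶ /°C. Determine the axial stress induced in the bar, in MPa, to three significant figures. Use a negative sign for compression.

-31.4 MPa

Free thermal expansion αLΔT = 23.3e-6 · 9360 · 34.3 = 7.48 mm.
The walls engage after the gap closes; constrained expansion = 7.48 − 3.2 = 4.28 mm.
The walls impose strain ε = −(4.28)/9360 = -4.5731e-04; σ = Eε = 68700 · -4.5731e-04 = -31.42 MPa.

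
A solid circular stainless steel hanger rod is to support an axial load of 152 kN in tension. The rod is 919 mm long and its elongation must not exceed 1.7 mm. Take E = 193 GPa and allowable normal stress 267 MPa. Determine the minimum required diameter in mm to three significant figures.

26.9 mm

Required area A ≥ P/σ_allow = 152000/267 = 569.3 mm².
For a solid circular section, d ≥ √(4A/π) = 26.92 mm.
Elongation limit: A ≥ PL/(Eδ_allow) = 152000·919/(193000·1.7) = 425.7 mm² ⇒ d ≥ 23.28 mm.
The stress limit governs.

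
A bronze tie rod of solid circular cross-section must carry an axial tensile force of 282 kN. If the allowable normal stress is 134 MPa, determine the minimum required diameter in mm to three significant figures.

Required area A ≥ P/σ_allow = 282000/134 = 2104 mm².
For a solid circular section, d ≥ √(4A/π) = 51.76 mm.

51.8 mm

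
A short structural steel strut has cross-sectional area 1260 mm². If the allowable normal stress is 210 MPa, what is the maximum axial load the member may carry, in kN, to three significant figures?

265 kN

P_max = σ_allow · A = 210 · 1260 = 264600 N = 264.6 kN.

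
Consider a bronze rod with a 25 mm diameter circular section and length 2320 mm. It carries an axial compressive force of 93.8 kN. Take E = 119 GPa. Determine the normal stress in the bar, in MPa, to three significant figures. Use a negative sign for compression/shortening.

-191 MPa

A = 490.9 mm².
σ = N/A = -93800/490.9 = -191.1 MPa.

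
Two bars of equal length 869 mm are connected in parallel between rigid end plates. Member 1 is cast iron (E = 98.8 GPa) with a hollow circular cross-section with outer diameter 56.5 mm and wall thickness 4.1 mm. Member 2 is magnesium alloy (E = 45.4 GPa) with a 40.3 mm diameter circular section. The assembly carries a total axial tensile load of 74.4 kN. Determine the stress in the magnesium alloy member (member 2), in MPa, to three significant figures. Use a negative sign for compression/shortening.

27.1 MPa

A_1 = 674.9 mm².
A_2 = 1276 mm².
Equal strain + equilibrium ⇒ each member carries load in proportion to AE: A₁E₁ = 66680000 N, A₂E₂ = 57910000 N, ΣAE = 124600000 N.
σ₂ = P·E₂/ΣAE = 74400·45400/124600000 = 27.11 MPa.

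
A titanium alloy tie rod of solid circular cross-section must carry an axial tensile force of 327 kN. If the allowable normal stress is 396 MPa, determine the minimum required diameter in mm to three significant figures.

Required area A ≥ P/σ_allow = 327000/396 = 825.8 mm².
For a solid circular section, d ≥ √(4A/π) = 32.43 mm.

32.4 mm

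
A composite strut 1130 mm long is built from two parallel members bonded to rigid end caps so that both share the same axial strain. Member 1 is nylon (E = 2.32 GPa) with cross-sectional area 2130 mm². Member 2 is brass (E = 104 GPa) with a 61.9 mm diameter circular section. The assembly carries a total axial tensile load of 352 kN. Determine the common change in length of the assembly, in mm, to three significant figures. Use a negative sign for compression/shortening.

1.25 mm

A_2 = 3009 mm².
Equal strain + equilibrium ⇒ each member carries load in proportion to AE: A₁E₁ = 4942000 N, A₂E₂ = 313000000 N, ΣAE = 317900000 N.
δ = PL/ΣAE = 352000·1130/317900000 = 1.251 mm.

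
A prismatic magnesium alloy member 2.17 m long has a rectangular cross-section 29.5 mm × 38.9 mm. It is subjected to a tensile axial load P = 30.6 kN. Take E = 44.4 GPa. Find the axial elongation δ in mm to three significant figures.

A = 1148 mm².
δ_mech = NL/(AE) = 30600·2170/(1148·44400) = 1.303 mm.

1.30 mm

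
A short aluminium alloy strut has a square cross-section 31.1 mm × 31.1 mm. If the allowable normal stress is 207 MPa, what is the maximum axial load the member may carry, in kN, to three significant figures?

200 kN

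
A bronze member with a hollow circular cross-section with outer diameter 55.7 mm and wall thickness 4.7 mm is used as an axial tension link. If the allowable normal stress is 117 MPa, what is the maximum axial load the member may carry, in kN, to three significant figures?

88.1 kN

A = 753 mm².
P_max = σ_allow · A = 117 · 753 = 88110 N = 88.11 kN.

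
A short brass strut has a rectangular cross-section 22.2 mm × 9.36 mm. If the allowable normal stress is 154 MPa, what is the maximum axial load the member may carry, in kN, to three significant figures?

A = 207.8 mm².
P_max = σ_allow · A = 154 · 207.8 = 32000 N = 32 kN.

32.0 kN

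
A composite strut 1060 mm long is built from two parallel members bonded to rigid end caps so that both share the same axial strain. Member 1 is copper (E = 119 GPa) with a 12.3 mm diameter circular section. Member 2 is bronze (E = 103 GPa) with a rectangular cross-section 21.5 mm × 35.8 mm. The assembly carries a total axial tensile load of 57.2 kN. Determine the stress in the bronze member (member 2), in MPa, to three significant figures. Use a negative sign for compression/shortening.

63.1 MPa

A_1 = 118.8 mm².
A_2 = 769.7 mm².
Equal strain + equilibrium ⇒ each member carries load in proportion to AE: A₁E₁ = 14140000 N, A₂E₂ = 79280000 N, ΣAE = 93420000 N.
σ₂ = P·E₂/ΣAE = 57200·103000/93420000 = 63.07 MPa.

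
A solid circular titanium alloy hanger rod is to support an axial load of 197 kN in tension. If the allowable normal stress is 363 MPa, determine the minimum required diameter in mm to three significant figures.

26.3 mm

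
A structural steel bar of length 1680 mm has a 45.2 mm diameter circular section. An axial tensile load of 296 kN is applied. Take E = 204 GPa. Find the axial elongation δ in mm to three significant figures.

A = 1605 mm².
δ_mech = NL/(AE) = 296000·1680/(1605·204000) = 1.519 mm.

1.52 mm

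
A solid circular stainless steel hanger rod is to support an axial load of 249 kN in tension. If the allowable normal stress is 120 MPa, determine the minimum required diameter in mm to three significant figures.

Required area A ≥ P/σ_allow = 249000/120 = 2075 mm².
For a solid circular section, d ≥ √(4A/π) = 51.4 mm.

51.4 mm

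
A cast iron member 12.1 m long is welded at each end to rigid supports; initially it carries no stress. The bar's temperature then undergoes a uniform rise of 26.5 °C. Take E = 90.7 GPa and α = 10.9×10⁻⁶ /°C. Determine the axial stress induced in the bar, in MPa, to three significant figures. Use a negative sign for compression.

-26.2 MPa

Free thermal expansion αLΔT = 10.9e-6 · 12100 · 26.5 = 3.495 mm.
The walls impose strain ε = −(3.495)/12100 = -2.8885e-04; σ = Eε = 90700 · -2.8885e-04 = -26.2 MPa.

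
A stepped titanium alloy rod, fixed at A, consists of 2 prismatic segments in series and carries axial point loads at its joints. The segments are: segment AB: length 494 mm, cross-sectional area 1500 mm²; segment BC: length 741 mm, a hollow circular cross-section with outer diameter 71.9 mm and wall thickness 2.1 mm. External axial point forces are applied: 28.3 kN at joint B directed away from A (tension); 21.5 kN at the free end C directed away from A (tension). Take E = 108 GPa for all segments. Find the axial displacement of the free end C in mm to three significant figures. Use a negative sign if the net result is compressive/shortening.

0.472 mm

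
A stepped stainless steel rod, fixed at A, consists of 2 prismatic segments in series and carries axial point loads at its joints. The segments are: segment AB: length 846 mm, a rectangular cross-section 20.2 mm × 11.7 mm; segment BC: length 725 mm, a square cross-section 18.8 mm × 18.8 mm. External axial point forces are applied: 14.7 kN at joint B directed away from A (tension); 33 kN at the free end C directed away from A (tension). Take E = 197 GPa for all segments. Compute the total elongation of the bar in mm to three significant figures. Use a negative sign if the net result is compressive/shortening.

Internal axial forces (sectioning from the free end, tension +): N_BC = 33 kN, N_AB = 47.7 kN.
A_AB = 236.3 mm².
A_BC = 353.4 mm².
δ_AB = 47700·846/(236.3·197000) = 0.8667 mm
δ_BC = 33000·725/(353.4·197000) = 0.3436 mm
δ = Σδ_i = 1.21 mm.

1.21 mm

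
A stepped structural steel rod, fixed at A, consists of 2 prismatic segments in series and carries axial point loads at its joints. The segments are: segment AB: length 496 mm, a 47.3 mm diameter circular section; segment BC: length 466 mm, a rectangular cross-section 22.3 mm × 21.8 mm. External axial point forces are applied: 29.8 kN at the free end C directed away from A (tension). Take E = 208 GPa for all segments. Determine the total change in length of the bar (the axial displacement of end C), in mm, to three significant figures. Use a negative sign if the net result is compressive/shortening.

0.178 mm

Internal axial forces (sectioning from the free end, tension +): N_BC = 29.8 kN, N_AB = 29.8 kN.
A_AB = 1757 mm².
A_BC = 486.1 mm².
δ_AB = 29800·496/(1757·208000) = 0.04044 mm
δ_BC = 29800·466/(486.1·208000) = 0.1373 mm
δ = Σδ_i = 0.1778 mm.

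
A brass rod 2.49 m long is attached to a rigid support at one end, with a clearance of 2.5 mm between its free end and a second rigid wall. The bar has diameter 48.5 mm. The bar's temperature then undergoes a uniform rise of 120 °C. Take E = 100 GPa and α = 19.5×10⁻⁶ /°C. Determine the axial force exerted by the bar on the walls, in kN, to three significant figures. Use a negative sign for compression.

Free thermal expansion αLΔT = 19.5e-6 · 2490 · 120 = 5.827 mm.
The walls engage after the gap closes; constrained expansion = 5.827 − 2.5 = 3.327 mm.
The walls impose strain ε = −(3.327)/2490 = -1.3360e-03; σ = Eε = 100000 · -1.3360e-03 = -133.6 MPa.
Wall reaction R = σ·A = -133.6·1847 = -246800 N = -246.8 kN.

-247 kN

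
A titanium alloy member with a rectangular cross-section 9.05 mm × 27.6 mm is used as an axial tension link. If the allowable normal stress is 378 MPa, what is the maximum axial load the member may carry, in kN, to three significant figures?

A = 249.8 mm².
P_max = σ_allow · A = 378 · 249.8 = 94420 N = 94.42 kN.

94.4 kN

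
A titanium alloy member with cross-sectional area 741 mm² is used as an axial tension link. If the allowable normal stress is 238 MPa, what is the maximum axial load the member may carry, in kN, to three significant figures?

176 kN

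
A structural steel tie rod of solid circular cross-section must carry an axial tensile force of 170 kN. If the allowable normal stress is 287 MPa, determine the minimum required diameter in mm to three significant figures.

Required area A ≥ P/σ_allow = 170000/287 = 592.3 mm².
For a solid circular section, d ≥ √(4A/π) = 27.46 mm.

27.5 mm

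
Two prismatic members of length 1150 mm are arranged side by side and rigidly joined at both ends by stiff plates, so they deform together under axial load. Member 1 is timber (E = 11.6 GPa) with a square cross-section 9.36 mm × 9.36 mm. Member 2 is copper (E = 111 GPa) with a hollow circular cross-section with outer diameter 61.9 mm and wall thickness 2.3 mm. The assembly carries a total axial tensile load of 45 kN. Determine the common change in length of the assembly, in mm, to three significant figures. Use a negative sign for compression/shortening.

1.06 mm

A_1 = 87.61 mm².
A_2 = 430.6 mm².
Equal strain + equilibrium ⇒ each member carries load in proportion to AE: A₁E₁ = 1016000 N, A₂E₂ = 47800000 N, ΣAE = 48820000 N.
δ = PL/ΣAE = 45000·1150/48820000 = 1.06 mm.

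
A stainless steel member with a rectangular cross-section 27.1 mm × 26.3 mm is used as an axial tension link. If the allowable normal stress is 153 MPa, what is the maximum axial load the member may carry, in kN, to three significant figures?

109 kN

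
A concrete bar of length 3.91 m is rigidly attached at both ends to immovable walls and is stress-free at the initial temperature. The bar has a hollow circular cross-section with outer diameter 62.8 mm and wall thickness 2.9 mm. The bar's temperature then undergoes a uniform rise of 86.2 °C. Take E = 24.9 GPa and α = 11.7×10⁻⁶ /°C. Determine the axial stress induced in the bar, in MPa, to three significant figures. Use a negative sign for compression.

Free thermal expansion αLΔT = 11.7e-6 · 3910 · 86.2 = 3.943 mm.
The walls impose strain ε = −(3.943)/3910 = -1.0085e-03; σ = Eε = 24900 · -1.0085e-03 = -25.11 MPa.

-25.1 MPa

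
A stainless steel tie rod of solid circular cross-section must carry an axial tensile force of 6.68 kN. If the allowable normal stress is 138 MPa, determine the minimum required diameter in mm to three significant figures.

Required area A ≥ P/σ_allow = 6680/138 = 48.41 mm².
For a solid circular section, d ≥ √(4A/π) = 7.851 mm.

7.85 mm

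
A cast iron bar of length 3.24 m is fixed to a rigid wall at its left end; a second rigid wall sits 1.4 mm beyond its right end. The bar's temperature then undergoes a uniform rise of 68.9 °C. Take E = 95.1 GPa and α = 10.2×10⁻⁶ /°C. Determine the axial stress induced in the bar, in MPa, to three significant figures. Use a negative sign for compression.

Free thermal expansion αLΔT = 10.2e-6 · 3240 · 68.9 = 2.277 mm.
The walls engage after the gap closes; constrained expansion = 2.277 − 1.4 = 0.877 mm.
The walls impose strain ε = −(0.877)/3240 = -2.7068e-04; σ = Eε = 95100 · -2.7068e-04 = -25.74 MPa.

-25.7 MPa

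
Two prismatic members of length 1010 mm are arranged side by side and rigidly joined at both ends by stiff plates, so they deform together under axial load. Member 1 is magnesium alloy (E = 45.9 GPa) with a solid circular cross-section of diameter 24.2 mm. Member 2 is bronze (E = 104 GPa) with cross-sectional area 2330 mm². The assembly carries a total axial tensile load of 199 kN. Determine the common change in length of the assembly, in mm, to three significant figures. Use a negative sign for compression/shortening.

0.763 mm

A_1 = 460 mm².
Equal strain + equilibrium ⇒ each member carries load in proportion to AE: A₁E₁ = 21110000 N, A₂E₂ = 242300000 N, ΣAE = 263400000 N.
δ = PL/ΣAE = 199000·1010/263400000 = 0.763 mm.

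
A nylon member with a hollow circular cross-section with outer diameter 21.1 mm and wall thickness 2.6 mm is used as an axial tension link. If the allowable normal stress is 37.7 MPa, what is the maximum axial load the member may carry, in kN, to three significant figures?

5.70 kN

A = 151.1 mm².
P_max = σ_allow · A = 37.7 · 151.1 = 5697 N = 5.697 kN.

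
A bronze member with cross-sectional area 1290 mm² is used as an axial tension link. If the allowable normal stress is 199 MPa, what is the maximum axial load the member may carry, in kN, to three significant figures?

257 kN

P_max = σ_allow · A = 199 · 1290 = 256700 N = 256.7 kN.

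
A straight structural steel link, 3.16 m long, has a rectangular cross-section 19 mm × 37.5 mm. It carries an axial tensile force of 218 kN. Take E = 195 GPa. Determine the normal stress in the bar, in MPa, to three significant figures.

306 MPa

A = 712.5 mm².
σ = N/A = 218000/712.5 = 306 MPa.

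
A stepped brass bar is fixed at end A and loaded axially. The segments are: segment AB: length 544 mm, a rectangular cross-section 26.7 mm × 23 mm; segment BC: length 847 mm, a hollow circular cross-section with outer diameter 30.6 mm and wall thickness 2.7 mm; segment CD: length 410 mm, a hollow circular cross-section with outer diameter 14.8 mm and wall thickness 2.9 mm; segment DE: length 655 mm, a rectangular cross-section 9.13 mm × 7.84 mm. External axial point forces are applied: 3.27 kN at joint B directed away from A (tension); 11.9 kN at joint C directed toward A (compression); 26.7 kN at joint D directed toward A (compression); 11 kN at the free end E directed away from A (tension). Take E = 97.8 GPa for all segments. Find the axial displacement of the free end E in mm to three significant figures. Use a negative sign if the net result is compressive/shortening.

-0.808 mm

Internal axial forces (sectioning from the free end, tension +): N_DE = 11 kN, N_CD = -15.7 kN, N_BC = -27.6 kN, N_AB = -24.33 kN.
A_AB = 614.1 mm².
A_BC = 236.7 mm².
A_CD = 108.4 mm².
A_DE = 71.58 mm².
δ_AB = -24330·544/(614.1·97800) = -0.2204 mm
δ_BC = -27600·847/(236.7·97800) = -1.01 mm
δ_CD = -15700·410/(108.4·97800) = -0.6071 mm
δ_DE = 11000·655/(71.58·97800) = 1.029 mm
δ = Σδ_i = -0.8083 mm.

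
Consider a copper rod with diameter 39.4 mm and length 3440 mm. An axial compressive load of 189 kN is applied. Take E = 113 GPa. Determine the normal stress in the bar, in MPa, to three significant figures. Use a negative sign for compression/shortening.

-155 MPa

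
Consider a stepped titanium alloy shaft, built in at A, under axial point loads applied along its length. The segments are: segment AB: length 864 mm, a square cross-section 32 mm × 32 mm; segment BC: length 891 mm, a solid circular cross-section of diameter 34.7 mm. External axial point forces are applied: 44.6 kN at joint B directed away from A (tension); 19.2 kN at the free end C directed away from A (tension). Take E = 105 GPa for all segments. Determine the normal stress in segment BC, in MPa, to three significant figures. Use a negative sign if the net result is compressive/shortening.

20.3 MPa

Internal axial forces (sectioning from the free end, tension +): N_BC = 19.2 kN, N_AB = 63.8 kN.
A_BC = 945.7 mm².
σ_BC = N_BC/A_BC = 19200/945.7 = 20.3 MPa.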